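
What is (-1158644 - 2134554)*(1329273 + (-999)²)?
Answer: -7664174082252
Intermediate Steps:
(-1158644 - 2134554)*(1329273 + (-999)²) = -3293198*(1329273 + 998001) = -3293198*2327274 = -7664174082252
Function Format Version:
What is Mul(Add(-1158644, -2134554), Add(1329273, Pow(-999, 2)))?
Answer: -7664174082252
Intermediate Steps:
Mul(Add(-1158644, -2134554), Add(1329273, Pow(-999, 2))) = Mul(-3293198, Add(1329273, 998001)) = Mul(-3293198, 2327274) = -7664174082252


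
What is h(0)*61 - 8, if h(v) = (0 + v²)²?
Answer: -8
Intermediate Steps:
h(v) = v⁴ (h(v) = (v²)² = v⁴)
h(0)*61 - 8 = 0⁴*61 - 8 = 0*61 - 8 = 0 - 8 = -8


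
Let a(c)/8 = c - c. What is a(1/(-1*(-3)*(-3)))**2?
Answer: 0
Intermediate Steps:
a(c) = 0 (a(c) = 8*(c - c) = 8*0 = 0)
a(1/(-1*(-3)*(-3)))**2 = 0**2 = 0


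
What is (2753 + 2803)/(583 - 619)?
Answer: -463/3 ≈ -154.33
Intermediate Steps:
(2753 + 2803)/(583 - 619) = 5556/(-36) = 5556*(-1/36) = -463/3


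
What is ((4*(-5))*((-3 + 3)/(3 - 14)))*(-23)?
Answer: 0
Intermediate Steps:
((4*(-5))*((-3 + 3)/(3 - 14)))*(-23) = -0/(-11)*(-23) = -0*(-1)/11*(-23) = -20*0*(-23) = 0*(-23) = 0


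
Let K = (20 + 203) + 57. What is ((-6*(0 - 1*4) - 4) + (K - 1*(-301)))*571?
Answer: 343171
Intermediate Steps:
K = 280 (K = 223 + 57 = 280)
((-6*(0 - 1*4) - 4) + (K - 1*(-301)))*571 = ((-6*(0 - 1*4) - 4) + (280 - 1*(-301)))*571 = ((-6*(0 - 4) - 4) + (280 + 301))*571 = ((-6*(-4) - 4) + 581)*571 = ((24 - 4) + 581)*571 = (20 + 581)*571 = 601*571 = 343171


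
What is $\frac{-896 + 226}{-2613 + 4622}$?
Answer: $- \frac{670}{2009} \approx -0.3335$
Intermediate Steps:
$\frac{-896 + 226}{-2613 + 4622} = - \frac{670}{2009}$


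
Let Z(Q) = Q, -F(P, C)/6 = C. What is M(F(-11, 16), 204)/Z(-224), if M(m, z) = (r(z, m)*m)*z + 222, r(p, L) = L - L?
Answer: -111/112 ≈ -0.99107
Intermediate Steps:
F(P, C) = -6*C
r(p, L) = 0
M(m, z) = 222 (M(m, z) = (0*m)*z + 222 = 0*z + 222 = 0 + 222 = 222)
M(F(-11, 16), 204)/Z(-224) = 222/(-224) = 222*(-1/224) = -111/112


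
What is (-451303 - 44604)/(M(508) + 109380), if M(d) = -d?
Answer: -15997/3512 ≈ -4.5550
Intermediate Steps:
(-451303 - 44604)/(M(508) + 109380) = (-451303 - 44604)/(-1*508 + 109380) = -495907/(-508 + 109380) = -495907/108872 = -495907*1/108872 = -15997/3512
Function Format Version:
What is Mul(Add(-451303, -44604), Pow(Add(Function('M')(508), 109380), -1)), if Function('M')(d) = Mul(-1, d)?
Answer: Rational(-15997, 3512) ≈ -4.5550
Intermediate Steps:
Mul(Add(-451303, -44604), Pow(Add(Function('M')(508), 109380), -1)) = Mul(Add(-451303, -44604), Pow(Add(Mul(-1, 508), 109380), -1)) = Mul(-495907, Pow(Add(-508, 109380), -1)) = Mul(-495907, Pow(108872, -1)) = Mul(-495907, Rational(1, 108872)) = Rational(-15997, 3512)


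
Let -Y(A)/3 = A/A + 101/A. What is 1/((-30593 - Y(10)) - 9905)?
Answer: -10/404647 ≈ -2.4713e-5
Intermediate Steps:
Y(A) = -3 - 303/A (Y(A) = -3*(A/A + 101/A) = -3*(1 + 101/A) = -3 - 303/A)
1/((-30593 - Y(10)) - 9905) = 1/((-30593 - (-3 - 303/10)) - 9905) = 1/((-30593 - 1*(-333/10)) - 9905) = 1/((-30593 + 333/10) - 9905) = 1/(-305597/10 - 9905) = 1/(-404647/10) = -10/404647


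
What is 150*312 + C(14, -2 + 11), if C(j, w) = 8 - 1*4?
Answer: 46804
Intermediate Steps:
C(j, w) = 4 (C(j, w) = 8 - 4 = 4)
150*312 + C(14, -2 + 11) = 150*312 + 4 = 46800 + 4 = 46804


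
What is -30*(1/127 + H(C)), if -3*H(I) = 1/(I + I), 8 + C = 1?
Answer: -845/889 ≈ -0.95051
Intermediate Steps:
C = -7 (C = -8 + 1 = -7)
H(I) = -1/(6*I) (H(I) = -1/(3*(I + I)) = -1/(2*I)/3 = -1/(6*I))
-30*(1/127 + H(C)) = -30*(1/127 - ⅙/(-7)) = -30*(1/127 - ⅙*(-⅐)) = -30*(1/127 + 1/42) = -30*169/5334 = -845/889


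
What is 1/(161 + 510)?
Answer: 1/671 ≈ 0.0014903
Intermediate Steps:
1/(161 + 510) = 1/671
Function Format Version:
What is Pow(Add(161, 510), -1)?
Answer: Rational(1, 671) ≈ 0.0014903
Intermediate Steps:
Pow(Add(161, 510), -1) = Pow(671, -1) = Rational(1, 671)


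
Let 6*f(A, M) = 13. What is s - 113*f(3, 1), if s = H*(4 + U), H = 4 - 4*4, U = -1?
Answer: -1685/6 ≈ -280.83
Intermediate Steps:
f(A, M) = 13/6 (f(A, M) = (⅙)*13 = 13/6)
H = -12 (H = 4 - 16 = -12)
s = -36 (s = -12*(4 - 1) = -12*3 = -36)
s - 113*f(3, 1) = -36 - 113*13/6 = -36 - 1469/6 = -1685/6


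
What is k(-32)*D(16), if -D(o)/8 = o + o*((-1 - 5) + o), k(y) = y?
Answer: 45056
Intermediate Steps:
D(o) = -8*o - 8*o*(-6 + o) (D(o) = -8*(o + o*((-1 - 5) + o)) = -8*(o + o*(-6 + o)) = -8*o - 8*o*(-6 + o))
k(-32)*D(16) = -256*16*(5 - 1*16) = -256*16*(5 - 16) = -256*16*(-11) = -32*(-1408) = 45056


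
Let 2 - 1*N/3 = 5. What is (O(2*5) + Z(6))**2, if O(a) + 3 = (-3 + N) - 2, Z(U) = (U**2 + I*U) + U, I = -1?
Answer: 361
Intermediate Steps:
N = -9 (N = 6 - 3*5 = 6 - 15 = -9)
Z(U) = U**2 (Z(U) = (U**2 - U) + U = U**2)
O(a) = -17 (O(a) = -3 + ((-3 - 9) - 2) = -3 + (-12 - 2) = -3 - 14 = -17)
(O(2*5) + Z(6))**2 = (-17 + 6**2)**2 = (-17 + 36)**2 = 19**2 = 361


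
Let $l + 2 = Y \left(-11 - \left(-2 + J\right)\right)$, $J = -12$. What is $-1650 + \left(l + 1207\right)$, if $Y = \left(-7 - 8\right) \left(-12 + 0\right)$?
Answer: $95$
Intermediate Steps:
$Y = 180$ ($Y = \left(-15\right) \left(-12\right) = 180$)
$l = 538$ ($l = -2 + 180 \left(-11 + \left(2 - -12\right)\right) = -2 + 180 \left(-11 + \left(2 + 12\right)\right) = -2 + 180 \left(-11 + 14\right) = -2 + 180 \cdot 3 = -2 + 540 = 538$)
$-1650 + \left(l + 1207\right) = -1650 + \left(538 + 1207\right) = -1650 + 1745 = 95$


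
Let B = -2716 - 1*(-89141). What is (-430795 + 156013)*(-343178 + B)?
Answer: 70551102846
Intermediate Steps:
B = 86425 (B = -2716 + 89141 = 86425)
(-430795 + 156013)*(-343178 + B) = (-430795 + 156013)*(-343178 + 86425) = -274782*(-256753) = 70551102846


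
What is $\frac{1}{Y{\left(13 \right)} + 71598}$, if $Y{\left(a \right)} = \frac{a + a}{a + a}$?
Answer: $\frac{1}{71599} \approx 1.3967 \cdot 10^{-5}$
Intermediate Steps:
$Y{\left(a \right)} = 1$ ($Y{\left(a \right)} = \frac{2 a}{2 a} = 2 a \frac{1}{2 a} = 1$)
$\frac{1}{Y{\left(13 \right)} + 71598} = \frac{1}{1 + 71598} = \frac{1}{71599}$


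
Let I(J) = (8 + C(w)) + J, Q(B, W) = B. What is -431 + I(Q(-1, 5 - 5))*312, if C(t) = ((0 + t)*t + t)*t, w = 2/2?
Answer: 2377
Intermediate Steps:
w = 1 (w = 2*(½) = 1)
C(t) = t*(t + t²) (C(t) = (t*t + t)*t = (t² + t)*t = (t + t²)*t = t*(t + t²))
I(J) = 10 + J (I(J) = (8 + 1²*(1 + 1)) + J = (8 + 1*2) + J = (8 + 2) + J = 10 + J)
-431 + I(Q(-1, 5 - 5))*312 = -431 + (10 - 1)*312 = -431 + 9*312 = -431 + 2808 = 2377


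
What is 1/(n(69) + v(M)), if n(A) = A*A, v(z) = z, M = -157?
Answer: 1/4604 ≈ 0.00021720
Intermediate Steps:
n(A) = A²
1/(n(69) + v(M)) = 1/(69² - 157) = 1/(4761 - 157) = 1/4604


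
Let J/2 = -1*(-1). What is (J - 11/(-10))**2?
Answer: 961/100 ≈ 9.6100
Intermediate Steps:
J = 2 (J = 2*(-1*(-1)) = 2*1 = 2)
(J - 11/(-10))**2 = (2 - 11/(-10))**2 = (2 - 11*(-1/10))**2 = (2 + 11/10)**2 = (31/10)**2 = 961/100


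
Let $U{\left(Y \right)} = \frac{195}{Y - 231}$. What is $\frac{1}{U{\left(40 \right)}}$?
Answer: $- \frac{191}{195} \approx -0.97949$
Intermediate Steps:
$U{\left(Y \right)} = \frac{195}{-231 + Y}$
$\frac{1}{U{\left(40 \right)}} = \frac{1}{195 \frac{1}{-231 + 40}} = \frac{1}{195 \frac{1}{-191}} = \frac{1}{195 \left(- \frac{1}{191}\right)} = \frac{1}{- \frac{195}{191}} = - \frac{191}{195}$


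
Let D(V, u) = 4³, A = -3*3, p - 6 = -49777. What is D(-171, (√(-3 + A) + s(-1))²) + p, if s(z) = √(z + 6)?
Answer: -49707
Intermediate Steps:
p = -49771 (p = 6 - 49777 = -49771)
s(z) = √(6 + z)
A = -9
D(V, u) = 64
D(-171, (√(-3 + A) + s(-1))²) + p = 64 - 49771 = -49707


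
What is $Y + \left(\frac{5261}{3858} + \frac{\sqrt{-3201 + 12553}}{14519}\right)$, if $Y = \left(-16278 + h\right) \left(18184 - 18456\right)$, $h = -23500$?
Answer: $\frac{41742083789}{3858} + \frac{2 \sqrt{2338}}{14519} \approx 1.082 \cdot 10^{7}$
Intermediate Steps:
$Y = 10819616$ ($Y = \left(-16278 - 23500\right) \left(18184 - 18456\right) = \left(-39778\right) \left(-272\right) = 10819616$)
$Y + \left(\frac{5261}{3858} + \frac{\sqrt{-3201 + 12553}}{14519}\right) = 10819616 + \left(\frac{5261}{3858} + \frac{\sqrt{-3201 + 12553}}{14519}\right) = 10819616 + \left(5261 \cdot \frac{1}{3858} + \sqrt{9352} \cdot \frac{1}{14519}\right) = 10819616 + \left(\frac{5261}{3858} + 2 \sqrt{2338} \cdot \frac{1}{14519}\right) = 10819616 + \left(\frac{5261}{3858} + \frac{2 \sqrt{2338}}{14519}\right) = \frac{41742083789}{3858} + \frac{2 \sqrt{2338}}{14519}$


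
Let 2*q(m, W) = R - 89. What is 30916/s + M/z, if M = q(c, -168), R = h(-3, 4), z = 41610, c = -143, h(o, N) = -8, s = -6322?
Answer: -1286721377/263058420 ≈ -4.8914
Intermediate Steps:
R = -8
q(m, W) = -97/2 (q(m, W) = (-8 - 89)/2 = (½)*(-97) = -97/2)
M = -97/2 ≈ -48.500
30916/s + M/z = 30916/(-6322) - 97/2/41610 = 30916*(-1/6322) - 97/2*1/41610 = -15458/3161 - 97/83220 = -1286721377/263058420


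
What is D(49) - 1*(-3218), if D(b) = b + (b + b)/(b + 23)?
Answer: 117661/36 ≈ 3268.4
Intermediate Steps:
D(b) = b + 2*b/(23 + b) (D(b) = b + (2*b)/(23 + b) = b + 2*b/(23 + b))
D(49) - 1*(-3218) = 49*(25 + 49)/(23 + 49) - 1*(-3218) = 49*74/72 + 3218 = 49*(1/72)*74 + 3218 = 1813/36 + 3218 = 117661/36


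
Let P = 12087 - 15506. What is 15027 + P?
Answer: 11608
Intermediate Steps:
P = -3419
15027 + P = 15027 - 3419 = 11608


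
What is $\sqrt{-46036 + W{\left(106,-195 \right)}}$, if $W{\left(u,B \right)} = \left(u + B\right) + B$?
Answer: $4 i \sqrt{2895} \approx 215.22 i$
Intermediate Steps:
$W{\left(u,B \right)} = u + 2 B$ ($W{\left(u,B \right)} = \left(B + u\right) + B = u + 2 B$)
$\sqrt{-46036 + W{\left(106,-195 \right)}} = \sqrt{-46036 + \left(106 + 2 \left(-195\right)\right)} = \sqrt{-46036 + \left(106 - 390\right)} = \sqrt{-46036 - 284} = \sqrt{-46320} = 4 i \sqrt{2895}$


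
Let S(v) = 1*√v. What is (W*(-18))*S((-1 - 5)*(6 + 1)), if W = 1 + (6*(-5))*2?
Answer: 1062*I*√42 ≈ 6882.5*I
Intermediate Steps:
W = -59 (W = 1 - 30*2 = 1 - 60 = -59)
S(v) = √v
(W*(-18))*S((-1 - 5)*(6 + 1)) = (-59*(-18))*√((-1 - 5)*(6 + 1)) = 1062*√(-6*7) = 1062*√(-42) = 1062*(I*√42) = 1062*I*√42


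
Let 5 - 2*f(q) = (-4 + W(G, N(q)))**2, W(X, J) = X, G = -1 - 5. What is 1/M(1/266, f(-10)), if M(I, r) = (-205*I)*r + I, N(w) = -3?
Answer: 532/19477 ≈ 0.027314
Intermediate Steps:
G = -6
f(q) = -95/2 (f(q) = 5/2 - (-4 - 6)**2/2 = 5/2 - 1/2*(-10)**2 = 5/2 - 1/2*100 = 5/2 - 50 = -95/2)
M(I, r) = I - 205*I*r (M(I, r) = -205*I*r + I = I - 205*I*r)
1/M(1/266, f(-10)) = 1/((1 - 205*(-95/2))/266) = 1/((1 + 19475/2)/266) = 1/((1/266)*(19477/2)) = 1/(19477/532) = 532/19477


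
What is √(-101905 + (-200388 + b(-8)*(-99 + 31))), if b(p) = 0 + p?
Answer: I*√301749 ≈ 549.32*I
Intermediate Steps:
b(p) = p
√(-101905 + (-200388 + b(-8)*(-99 + 31))) = √(-101905 + (-200388 - 8*(-99 + 31))) = √(-101905 + (-200388 - 8*(-68))) = √(-101905 + (-200388 + 544)) = √(-101905 - 199844) = √(-301749) = I*√301749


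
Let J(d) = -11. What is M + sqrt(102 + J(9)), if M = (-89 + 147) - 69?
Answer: -11 + sqrt(91) ≈ -1.4606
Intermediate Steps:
M = -11 (M = 58 - 69 = -11)
M + sqrt(102 + J(9)) = -11 + sqrt(102 - 11) = -11 + sqrt(91)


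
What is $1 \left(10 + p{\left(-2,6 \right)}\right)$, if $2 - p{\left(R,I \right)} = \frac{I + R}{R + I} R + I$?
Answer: $8$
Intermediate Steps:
$p{\left(R,I \right)} = 2 - I - R$ ($p{\left(R,I \right)} = 2 - \left(\frac{I + R}{R + I} R + I\right) = 2 - \left(\frac{I + R}{I + R} R + I\right) = 2 - \left(1 R + I\right) = 2 - \left(R + I\right) = 2 - \left(I + R\right) = 2 - I - R$)
$1 \left(10 + p{\left(-2,6 \right)}\right) = 1 \left(10 - 2\right) = 1 \cdot 8 = 8$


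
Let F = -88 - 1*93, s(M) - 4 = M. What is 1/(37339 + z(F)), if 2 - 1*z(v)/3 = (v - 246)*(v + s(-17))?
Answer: -1/211169 ≈ -4.7355e-6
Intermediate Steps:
s(M) = 4 + M
F = -181 (F = -88 - 93 = -181)
z(v) = 6 - 3*(-246 + v)*(-13 + v) (z(v) = 6 - 3*(v - 246)*(v + (4 - 17)) = 6 - 3*(-246 + v)*(v - 13) = 6 - 3*(-246 + v)*(-13 + v))
1/(37339 + z(F)) = 1/(37339 + (-9588 - 3*(-181)² + 777*(-181))) = 1/(37339 + (-9588 - 3*32761 - 140637)) = 1/(37339 + (-9588 - 98283 - 140637)) = 1/(37339 - 248508) = 1/(-211169) = -1/211169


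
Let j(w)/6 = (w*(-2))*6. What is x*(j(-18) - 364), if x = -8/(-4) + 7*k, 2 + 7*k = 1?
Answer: 932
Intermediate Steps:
k = -⅐ (k = -2/7 + (⅐)*1 = -2/7 + ⅐ = -⅐ ≈ -0.14286)
x = 1 (x = -8/(-4) + 7*(-⅐) = -8*(-¼) - 1 = 2 - 1 = 1)
j(w) = -72*w (j(w) = 6*((w*(-2))*6) = 6*(-2*w*6) = 6*(-12*w) = -72*w)
x*(j(-18) - 364) = 1*(-72*(-18) - 364) = 1*(1296 - 364) = 1*932 = 932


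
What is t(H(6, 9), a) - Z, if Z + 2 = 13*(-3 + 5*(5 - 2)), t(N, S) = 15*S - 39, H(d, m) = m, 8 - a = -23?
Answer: 272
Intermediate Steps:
a = 31 (a = 8 - 1*(-23) = 8 + 23 = 31)
t(N, S) = -39 + 15*S
Z = 154 (Z = -2 + 13*(-3 + 5*(5 - 2)) = -2 + 13*(-3 + 5*3) = -2 + 13*(-3 + 15) = -2 + 13*12 = -2 + 156 = 154)
t(H(6, 9), a) - Z = (-39 + 15*31) - 1*154 = (-39 + 465) - 154 = 426 - 154 = 272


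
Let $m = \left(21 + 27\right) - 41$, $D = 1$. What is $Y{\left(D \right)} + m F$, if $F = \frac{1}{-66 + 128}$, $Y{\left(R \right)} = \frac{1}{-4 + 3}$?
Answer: $- \frac{55}{62} \approx -0.8871$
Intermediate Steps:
$Y{\left(R \right)} = -1$ ($Y{\left(R \right)} = \frac{1}{-1} = -1$)
$F = \frac{1}{62} \approx 0.016129$
$m = 7$ ($m = 48 - 41 = 7$)
$Y{\left(D \right)} + m F = -1 + 7 \cdot \frac{1}{62} = -1 + \frac{7}{62} = - \frac{55}{62}$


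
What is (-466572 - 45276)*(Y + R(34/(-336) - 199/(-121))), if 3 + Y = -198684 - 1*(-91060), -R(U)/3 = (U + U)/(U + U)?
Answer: 55090200240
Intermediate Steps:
R(U) = -3 (R(U) = -3*(U + U)/(U + U) = -3*2*U/(2*U) = -3*2*U*1/(2*U) = -3*1 = -3)
Y = -107627 (Y = -3 + (-198684 - 1*(-91060)) = -3 + (-198684 + 91060) = -3 - 107624 = -107627)
(-466572 - 45276)*(Y + R(34/(-336) - 199/(-121))) = (-466572 - 45276)*(-107627 - 3) = -511848*(-107630) = 55090200240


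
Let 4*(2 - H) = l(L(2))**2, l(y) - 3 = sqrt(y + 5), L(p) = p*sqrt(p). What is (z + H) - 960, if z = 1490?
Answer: 532 - (3 + sqrt(5 + 2*sqrt(2)))**2/4 ≈ 523.60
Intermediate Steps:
L(p) = p**(3/2)
l(y) = 3 + sqrt(5 + y) (l(y) = 3 + sqrt(y + 5) = 3 + sqrt(5 + y))
H = 2 - (3 + sqrt(5 + 2*sqrt(2)))**2/4 (H = 2 - (3 + sqrt(5 + 2**(3/2)))**2/4 = 2 - (3 + sqrt(5 + 2*sqrt(2)))**2/4 ≈ -6.4040)
(z + H) - 960 = (1490 + (2 - (3 + sqrt(5 + 2*sqrt(2)))**2/4)) - 960 = (1492 - (3 + sqrt(5 + 2*sqrt(2)))**2/4) - 960 = 532 - (3 + sqrt(5 + 2*sqrt(2)))**2/4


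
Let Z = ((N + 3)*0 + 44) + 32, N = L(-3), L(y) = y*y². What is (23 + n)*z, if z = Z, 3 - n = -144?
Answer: 12920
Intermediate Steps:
n = 147 (n = 3 - 1*(-144) = 3 + 144 = 147)
L(y) = y³
N = -27 (N = (-3)³ = -27)
Z = 76 (Z = ((-27 + 3)*0 + 44) + 32 = (-24*0 + 44) + 32 = (0 + 44) + 32 = 44 + 32 = 76)
z = 76
(23 + n)*z = (23 + 147)*76 = 170*76 = 12920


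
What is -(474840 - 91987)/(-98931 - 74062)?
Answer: 382853/172993 ≈ 2.2131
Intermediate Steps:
-(474840 - 91987)/(-98931 - 74062) = -382853/(-172993) = -382853*(-1)/172993 = -1*(-382853/172993) = 382853/172993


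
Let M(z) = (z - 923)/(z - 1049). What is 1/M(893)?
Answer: 26/5 ≈ 5.2000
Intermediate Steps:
M(z) = (-923 + z)/(-1049 + z)
1/M(893) = 1/((-923 + 893)/(-1049 + 893)) = 1/(-30/(-156)) = 1/(-1/156*(-30)) = 1/(5/26) = 26/5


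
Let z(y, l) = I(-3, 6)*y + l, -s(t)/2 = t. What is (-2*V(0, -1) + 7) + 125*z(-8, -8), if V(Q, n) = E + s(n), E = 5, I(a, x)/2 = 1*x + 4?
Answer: -21007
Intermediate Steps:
s(t) = -2*t
I(a, x) = 8 + 2*x (I(a, x) = 2*(1*x + 4) = 2*(x + 4) = 2*(4 + x) = 8 + 2*x)
z(y, l) = l + 20*y (z(y, l) = (8 + 2*6)*y + l = (8 + 12)*y + l = 20*y + l = l + 20*y)
V(Q, n) = 5 - 2*n
(-2*V(0, -1) + 7) + 125*z(-8, -8) = (-2*(5 - 2*(-1)) + 7) + 125*(-8 + 20*(-8)) = (-2*(5 + 2) + 7) + 125*(-8 - 160) = (-2*7 + 7) + 125*(-168) = (-14 + 7) - 21000 = -7 - 21000 = -21007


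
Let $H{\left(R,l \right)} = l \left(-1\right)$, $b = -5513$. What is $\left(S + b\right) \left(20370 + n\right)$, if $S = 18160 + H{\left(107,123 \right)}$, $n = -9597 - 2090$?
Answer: $108745892$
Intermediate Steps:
$H{\left(R,l \right)} = - l$
$n = -11687$
$S = 18037$ ($S = 18160 - 123 = 18037$)
$\left(S + b\right) \left(20370 + n\right) = \left(18037 - 5513\right) \left(20370 - 11687\right) = 12524 \cdot 8683 = 108745892$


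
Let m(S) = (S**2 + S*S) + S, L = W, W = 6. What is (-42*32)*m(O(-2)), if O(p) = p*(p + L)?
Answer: -161280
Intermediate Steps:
L = 6
O(p) = p*(6 + p) (O(p) = p*(p + 6) = p*(6 + p))
m(S) = S + 2*S**2 (m(S) = (S**2 + S**2) + S = 2*S**2 + S = S + 2*S**2)
(-42*32)*m(O(-2)) = (-42*32)*((-2*(6 - 2))*(1 + 2*(-2*(6 - 2)))) = -1344*(-2*4)*(1 + 2*(-2*4)) = -(-10752)*(1 + 2*(-8)) = -(-10752)*(1 - 16) = -(-10752)*(-15) = -1344*120 = -161280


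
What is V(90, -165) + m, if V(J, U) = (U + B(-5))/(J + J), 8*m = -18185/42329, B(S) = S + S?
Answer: -3126695/3047688 ≈ -1.0259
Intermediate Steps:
B(S) = 2*S
m = -18185/338632 (m = (-18185/42329)/8 = (-18185*1/42329)/8 = (⅛)*(-18185/42329) = -18185/338632 ≈ -0.053701)
V(J, U) = (-10 + U)/(2*J) (V(J, U) = (U + 2*(-5))/(J + J) = (U - 10)/((2*J)) = (-10 + U)*(1/(2*J)) = (-10 + U)/(2*J))
V(90, -165) + m = (½)*(-10 - 165)/90 - 18185/338632 = (½)*(1/90)*(-175) - 18185/338632 = -35/36 - 18185/338632 = -3126695/3047688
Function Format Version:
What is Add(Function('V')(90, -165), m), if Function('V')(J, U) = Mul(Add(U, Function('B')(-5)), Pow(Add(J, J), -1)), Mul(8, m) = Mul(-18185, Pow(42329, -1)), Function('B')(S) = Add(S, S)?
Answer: Rational(-3126695, 3047688) ≈ -1.0259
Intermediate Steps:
Function('B')(S) = Mul(2, S)
m = Rational(-18185, 338632) (m = Mul(Rational(1, 8), Mul(-18185, Pow(42329, -1))) = Mul(Rational(1, 8), Mul(-18185, Rational(1, 42329))) = Mul(Rational(1, 8), Rational(-18185, 42329)) = Rational(-18185, 338632) ≈ -0.053701)
Function('V')(J, U) = Mul(Rational(1, 2), Pow(J, -1), Add(-10, U)) (Function('V')(J, U) = Mul(Add(U, Mul(2, -5)), Pow(Add(J, J), -1)) = Mul(Add(U, -10), Pow(Mul(2, J), -1)) = Mul(Add(-10, U), Mul(Rational(1, 2), Pow(J, -1))) = Mul(Rational(1, 2), Pow(J, -1), Add(-10, U)))
Add(Function('V')(90, -165), m) = Add(Mul(Rational(1, 2), Pow(90, -1), Add(-10, -165)), Rational(-18185, 338632)) = Add(Mul(Rational(1, 2), Rational(1, 90), -175), Rational(-18185, 338632)) = Add(Rational(-35, 36), Rational(-18185, 338632)) = Rational(-3126695, 3047688)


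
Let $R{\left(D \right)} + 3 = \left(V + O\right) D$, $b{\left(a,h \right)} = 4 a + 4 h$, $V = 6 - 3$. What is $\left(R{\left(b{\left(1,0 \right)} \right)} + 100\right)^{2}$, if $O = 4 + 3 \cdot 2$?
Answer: $22201$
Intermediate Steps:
$O = 10$ ($O = 4 + 6 = 10$)
$V = 3$
$R{\left(D \right)} = -3 + 13 D$ ($R{\left(D \right)} = -3 + \left(3 + 10\right) D = -3 + 13 D$)
$\left(R{\left(b{\left(1,0 \right)} \right)} + 100\right)^{2} = \left(\left(-3 + 13 \left(4 \cdot 1 + 4 \cdot 0\right)\right) + 100\right)^{2} = \left(\left(-3 + 13 \left(4 + 0\right)\right) + 100\right)^{2} = \left(\left(-3 + 13 \cdot 4\right) + 100\right)^{2} = \left(\left(-3 + 52\right) + 100\right)^{2} = \left(49 + 100\right)^{2} = 149^{2} = 22201$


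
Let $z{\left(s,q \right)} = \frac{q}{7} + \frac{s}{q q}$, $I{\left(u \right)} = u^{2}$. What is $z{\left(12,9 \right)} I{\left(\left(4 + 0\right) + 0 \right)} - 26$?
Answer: $- \frac{578}{189} \approx -3.0582$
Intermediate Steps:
$z{\left(s,q \right)} = \frac{q}{7} + \frac{s}{q^{2}}$ ($z{\left(s,q \right)} = q \frac{1}{7} + \frac{s}{q^{2}} = \frac{q}{7} + \frac{s}{q^{2}}$)
$z{\left(12,9 \right)} I{\left(\left(4 + 0\right) + 0 \right)} - 26 = \left(\frac{1}{7} \cdot 9 + \frac{12}{81}\right) \left(\left(4 + 0\right) + 0\right)^{2} - 26 = \left(\frac{9}{7} + 12 \cdot \frac{1}{81}\right) \left(4 + 0\right)^{2} - 26 = \left(\frac{9}{7} + \frac{4}{27}\right) 4^{2} - 26 = \frac{271}{189} \cdot 16 - 26 = \frac{4336}{189} - 26 = - \frac{578}{189}$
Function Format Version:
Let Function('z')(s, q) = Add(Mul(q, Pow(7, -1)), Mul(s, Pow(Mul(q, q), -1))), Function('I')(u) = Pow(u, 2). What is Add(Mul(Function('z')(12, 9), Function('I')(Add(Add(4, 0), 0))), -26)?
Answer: Rational(-578, 189) ≈ -3.0582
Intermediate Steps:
Function('z')(s, q) = Add(Mul(Rational(1, 7), q), Mul(s, Pow(q, -2))) (Function('z')(s, q) = Add(Mul(q, Rational(1, 7)), Mul(s, Pow(Pow(q, 2), -1))) = Add(Mul(Rational(1, 7), q), Mul(s, Pow(q, -2))))
Add(Mul(Function('z')(12, 9), Function('I')(Add(Add(4, 0), 0))), -26) = Add(Mul(Add(Mul(Rational(1, 7), 9), Mul(12, Pow(9, -2))), Pow(Add(Add(4, 0), 0), 2)), -26) = Add(Mul(Add(Rational(9, 7), Mul(12, Rational(1, 81))), Pow(Add(4, 0), 2)), -26) = Add(Mul(Add(Rational(9, 7), Rational(4, 27)), Pow(4, 2)), -26) = Add(Mul(Rational(271, 189), 16), -26) = Add(Rational(4336, 189), -26) = Rational(-578, 189)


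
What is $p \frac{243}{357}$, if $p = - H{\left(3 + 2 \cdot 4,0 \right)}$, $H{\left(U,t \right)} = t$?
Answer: $0$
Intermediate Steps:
$p = 0$ ($p = \left(-1\right) 0 = 0$)
$p \frac{243}{357} = 0 \cdot \frac{243}{357} = 0 \cdot 243 \cdot \frac{1}{357} = 0 \cdot \frac{81}{119} = 0$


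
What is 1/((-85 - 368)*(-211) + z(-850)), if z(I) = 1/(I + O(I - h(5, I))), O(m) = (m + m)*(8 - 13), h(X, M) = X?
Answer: 7700/735989101 ≈ 1.0462e-5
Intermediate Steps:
O(m) = -10*m (O(m) = (2*m)*(-5) = -10*m)
z(I) = 1/(50 - 9*I) (z(I) = 1/(I - 10*(I - 1*5)) = 1/(I - 10*(I - 5)) = 1/(I - 10*(-5 + I)) = 1/(I + (50 - 10*I)) = 1/(50 - 9*I))
1/((-85 - 368)*(-211) + z(-850)) = 1/((-85 - 368)*(-211) - 1/(-50 + 9*(-850))) = 1/(-453*(-211) - 1/(-50 - 7650)) = 1/(95583 - 1/(-7700)) = 1/(95583 - 1*(-1/7700)) = 1/(95583 + 1/7700) = 1/(735989101/7700) = 7700/735989101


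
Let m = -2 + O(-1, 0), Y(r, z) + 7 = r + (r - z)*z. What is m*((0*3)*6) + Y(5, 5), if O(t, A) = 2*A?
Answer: -2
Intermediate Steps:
Y(r, z) = -7 + r + z*(r - z) (Y(r, z) = -7 + (r + (r - z)*z) = -7 + (r + z*(r - z)) = -7 + r + z*(r - z))
m = -2 (m = -2 + 2*0 = -2 + 0 = -2)
m*((0*3)*6) + Y(5, 5) = -2*0*3*6 + (-7 + 5 - 1*5² + 5*5) = -0*6 + (-7 + 5 - 1*25 + 25) = -2*0 + (-7 + 5 - 25 + 25) = 0 - 2 = -2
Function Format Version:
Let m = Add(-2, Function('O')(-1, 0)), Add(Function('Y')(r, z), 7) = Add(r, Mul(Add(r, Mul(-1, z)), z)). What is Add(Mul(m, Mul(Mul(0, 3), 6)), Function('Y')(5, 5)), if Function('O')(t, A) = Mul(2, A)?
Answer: -2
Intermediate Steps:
Function('Y')(r, z) = Add(-7, r, Mul(z, Add(r, Mul(-1, z)))) (Function('Y')(r, z) = Add(-7, Add(r, Mul(Add(r, Mul(-1, z)), z))) = Add(-7, Add(r, Mul(z, Add(r, Mul(-1, z))))) = Add(-7, r, Mul(z, Add(r, Mul(-1, z)))))
m = -2 (m = Add(-2, Mul(2, 0)) = Add(-2, 0) = -2)
Add(Mul(m, Mul(Mul(0, 3), 6)), Function('Y')(5, 5)) = Add(Mul(-2, Mul(Mul(0, 3), 6)), Add(-7, 5, Mul(-1, Pow(5, 2)), Mul(5, 5))) = Add(Mul(-2, Mul(0, 6)), Add(-7, 5, Mul(-1, 25), 25)) = Add(Mul(-2, 0), Add(-7, 5, -25, 25)) = Add(0, -2) = -2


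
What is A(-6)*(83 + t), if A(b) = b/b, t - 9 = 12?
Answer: 104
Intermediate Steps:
t = 21 (t = 9 + 12 = 21)
A(b) = 1
A(-6)*(83 + t) = 1*(83 + 21) = 1*104 = 104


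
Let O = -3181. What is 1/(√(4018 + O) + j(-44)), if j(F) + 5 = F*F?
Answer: 1931/3727924 - 3*√93/3727924 ≈ 0.00051022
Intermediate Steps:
j(F) = -5 + F² (j(F) = -5 + F*F = -5 + F²)
1/(√(4018 + O) + j(-44)) = 1/(√(4018 - 3181) + (-5 + (-44)²)) = 1/(√837 + (-5 + 1936)) = 1/(3*√93 + 1931) = 1/(1931 + 3*√93)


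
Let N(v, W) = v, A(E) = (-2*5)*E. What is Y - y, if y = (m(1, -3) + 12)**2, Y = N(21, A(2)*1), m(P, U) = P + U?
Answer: -79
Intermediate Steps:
A(E) = -10*E
Y = 21
y = 100 (y = ((1 - 3) + 12)**2 = (-2 + 12)**2 = 10**2 = 100)
Y - y = 21 - 1*100 = 21 - 100 = -79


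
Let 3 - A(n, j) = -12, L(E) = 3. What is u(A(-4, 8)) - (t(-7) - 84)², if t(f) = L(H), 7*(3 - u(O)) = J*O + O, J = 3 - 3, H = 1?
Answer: -45921/7 ≈ -6560.1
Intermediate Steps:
J = 0
A(n, j) = 15 (A(n, j) = 3 - 1*(-12) = 3 + 12 = 15)
u(O) = 3 - O/7 (u(O) = 3 - (0*O + O)/7 = 3 - (0 + O)/7 = 3 - O/7)
t(f) = 3
u(A(-4, 8)) - (t(-7) - 84)² = (3 - ⅐*15) - (3 - 84)² = (3 - 15/7) - 1*(-81)² = 6/7 - 1*6561 = 6/7 - 6561 = -45921/7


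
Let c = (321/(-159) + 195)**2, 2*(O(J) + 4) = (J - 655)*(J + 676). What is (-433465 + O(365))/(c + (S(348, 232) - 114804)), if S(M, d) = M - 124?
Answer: 820809463/108621618 ≈ 7.5566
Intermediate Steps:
S(M, d) = -124 + M
O(J) = -4 + (-655 + J)*(676 + J)/2 (O(J) = -4 + ((J - 655)*(J + 676))/2 = -4 + ((-655 + J)*(676 + J))/2 = -4 + (-655 + J)*(676 + J)/2)
c = 104611984/2809 (c = (321*(-1/159) + 195)**2 = (-107/53 + 195)**2 = (10228/53)**2 = 104611984/2809 ≈ 37242.)
(-433465 + O(365))/(c + (S(348, 232) - 114804)) = (-433465 + (-221394 + (1/2)*365**2 + (21/2)*365))/(104611984/2809 + ((-124 + 348) - 114804)) = (-433465 + (-221394 + (1/2)*133225 + 7665/2))/(104611984/2809 + (224 - 114804)) = (-433465 + (-221394 + 133225/2 + 7665/2))/(104611984/2809 - 114580) = (-433465 - 150949)/(-217243236/2809) = -584414*(-2809/217243236) = 820809463/108621618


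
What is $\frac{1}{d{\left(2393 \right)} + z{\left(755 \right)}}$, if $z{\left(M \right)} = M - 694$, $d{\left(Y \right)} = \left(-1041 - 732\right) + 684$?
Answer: $- \frac{1}{1028} \approx -0.00097276$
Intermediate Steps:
$d{\left(Y \right)} = -1089$ ($d{\left(Y \right)} = -1773 + 684 = -1089$)
$z{\left(M \right)} = -694 + M$ ($z{\left(M \right)} = M - 694 = -694 + M$)
$\frac{1}{d{\left(2393 \right)} + z{\left(755 \right)}} = \frac{1}{-1089 + \left(-694 + 755\right)} = \frac{1}{-1089 + 61} = \frac{1}{-1028} = - \frac{1}{1028}$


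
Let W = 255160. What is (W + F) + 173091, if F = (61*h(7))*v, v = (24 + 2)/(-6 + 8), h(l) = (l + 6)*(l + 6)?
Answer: 562268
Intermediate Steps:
h(l) = (6 + l)**2 (h(l) = (6 + l)*(6 + l) = (6 + l)**2)
v = 13 (v = 26/2 = 26*(1/2) = 13)
F = 134017 (F = (61*(6 + 7)**2)*13 = (61*13**2)*13 = (61*169)*13 = 10309*13 = 134017)
(W + F) + 173091 = (255160 + 134017) + 173091 = 389177 + 173091 = 562268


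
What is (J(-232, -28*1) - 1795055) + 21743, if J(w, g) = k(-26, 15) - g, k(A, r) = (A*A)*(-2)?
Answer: -1774636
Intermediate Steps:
k(A, r) = -2*A**2 (k(A, r) = A**2*(-2) = -2*A**2)
J(w, g) = -1352 - g (J(w, g) = -2*(-26)**2 - g = -2*676 - g = -1352 - g)
(J(-232, -28*1) - 1795055) + 21743 = ((-1352 - (-28)) - 1795055) + 21743 = ((-1352 - 1*(-28)) - 1795055) + 21743 = ((-1352 + 28) - 1795055) + 21743 = (-1324 - 1795055) + 21743 = -1796379 + 21743 = -1774636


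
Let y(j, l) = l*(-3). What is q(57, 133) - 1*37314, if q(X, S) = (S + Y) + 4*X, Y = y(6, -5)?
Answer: -36938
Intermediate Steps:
y(j, l) = -3*l
Y = 15 (Y = -3*(-5) = 15)
q(X, S) = 15 + S + 4*X (q(X, S) = (S + 15) + 4*X = (15 + S) + 4*X = 15 + S + 4*X)
q(57, 133) - 1*37314 = (15 + 133 + 4*57) - 1*37314 = (15 + 133 + 228) - 37314 = 376 - 37314 = -36938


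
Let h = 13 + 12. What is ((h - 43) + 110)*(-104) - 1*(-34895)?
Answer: 25327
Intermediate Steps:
h = 25
((h - 43) + 110)*(-104) - 1*(-34895) = ((25 - 43) + 110)*(-104) - 1*(-34895) = (-18 + 110)*(-104) + 34895 = 92*(-104) + 34895 = -9568 + 34895 = 25327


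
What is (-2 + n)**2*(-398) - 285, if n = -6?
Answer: -25757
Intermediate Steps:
(-2 + n)**2*(-398) - 285 = (-2 - 6)**2*(-398) - 285 = (-8)**2*(-398) - 285 = 64*(-398) - 285 = -25472 - 285 = -25757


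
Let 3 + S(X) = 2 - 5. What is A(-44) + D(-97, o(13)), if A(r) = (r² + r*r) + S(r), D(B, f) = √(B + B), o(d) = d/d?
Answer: 3866 + I*√194 ≈ 3866.0 + 13.928*I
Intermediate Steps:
S(X) = -6 (S(X) = -3 + (2 - 5) = -3 - 3 = -6)
o(d) = 1
D(B, f) = √2*√B (D(B, f) = √(2*B) = √2*√B)
A(r) = -6 + 2*r² (A(r) = (r² + r*r) - 6 = (r² + r²) - 6 = 2*r² - 6 = -6 + 2*r²)
A(-44) + D(-97, o(13)) = (-6 + 2*(-44)²) + √2*√(-97) = (-6 + 2*1936) + √2*(I*√97) = (-6 + 3872) + I*√194 = 3866 + I*√194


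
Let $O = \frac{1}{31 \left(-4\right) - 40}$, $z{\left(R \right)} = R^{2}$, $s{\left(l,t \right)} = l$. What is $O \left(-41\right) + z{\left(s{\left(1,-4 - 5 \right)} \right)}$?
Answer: $\frac{5}{4} \approx 1.25$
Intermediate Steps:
$O = - \frac{1}{164}$ ($O = \frac{1}{-124 - 40} = \frac{1}{-164} = - \frac{1}{164} \approx -0.0060976$)
$O \left(-41\right) + z{\left(s{\left(1,-4 - 5 \right)} \right)} = \left(- \frac{1}{164}\right) \left(-41\right) + 1^{2} = \frac{1}{4} + 1 = \frac{5}{4}$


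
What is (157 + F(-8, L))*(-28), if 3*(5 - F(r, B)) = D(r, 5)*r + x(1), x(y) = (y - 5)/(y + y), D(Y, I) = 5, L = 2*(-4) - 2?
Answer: -4928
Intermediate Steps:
L = -10 (L = -8 - 2 = -10)
x(y) = (-5 + y)/(2*y) (x(y) = (-5 + y)/((2*y)) = (-5 + y)*(1/(2*y)) = (-5 + y)/(2*y))
F(r, B) = 17/3 - 5*r/3 (F(r, B) = 5 - (5*r + (½)*(-5 + 1)/1)/3 = 5 - (5*r + (½)*1*(-4))/3 = 5 - (5*r - 2)/3 = 5 - (-2 + 5*r)/3 = 5 + (⅔ - 5*r/3) = 17/3 - 5*r/3)
(157 + F(-8, L))*(-28) = (157 + (17/3 - 5/3*(-8)))*(-28) = (157 + (17/3 + 40/3))*(-28) = (157 + 19)*(-28) = 176*(-28) = -4928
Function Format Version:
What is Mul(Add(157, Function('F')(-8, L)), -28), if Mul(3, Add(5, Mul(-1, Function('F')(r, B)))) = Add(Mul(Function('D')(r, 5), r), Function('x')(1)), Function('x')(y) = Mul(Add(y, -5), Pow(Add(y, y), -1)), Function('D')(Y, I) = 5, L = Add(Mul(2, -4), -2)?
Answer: -4928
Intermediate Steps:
L = -10 (L = Add(-8, -2) = -10)
Function('x')(y) = Mul(Rational(1, 2), Pow(y, -1), Add(-5, y)) (Function('x')(y) = Mul(Add(-5, y), Pow(Mul(2, y), -1)) = Mul(Add(-5, y), Mul(Rational(1, 2), Pow(y, -1))) = Mul(Rational(1, 2), Pow(y, -1), Add(-5, y)))
Function('F')(r, B) = Add(Rational(17, 3), Mul(Rational(-5, 3), r)) (Function('F')(r, B) = Add(5, Mul(Rational(-1, 3), Add(Mul(5, r), Mul(Rational(1, 2), Pow(1, -1), Add(-5, 1))))) = Add(5, Mul(Rational(-1, 3), Add(Mul(5, r), Mul(Rational(1, 2), 1, -4)))) = Add(5, Mul(Rational(-1, 3), Add(Mul(5, r), -2))) = Add(5, Mul(Rational(-1, 3), Add(-2, Mul(5, r)))) = Add(5, Add(Rational(2, 3), Mul(Rational(-5, 3), r))) = Add(Rational(17, 3), Mul(Rational(-5, 3), r)))
Mul(Add(157, Function('F')(-8, L)), -28) = Mul(Add(157, Add(Rational(17, 3), Mul(Rational(-5, 3), -8))), -28) = Mul(Add(157, Add(Rational(17, 3), Rational(40, 3))), -28) = Mul(Add(157, 19), -28) = Mul(176, -28) = -4928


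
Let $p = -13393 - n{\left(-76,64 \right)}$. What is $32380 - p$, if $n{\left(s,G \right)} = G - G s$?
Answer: $50701$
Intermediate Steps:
$n{\left(s,G \right)} = G - G s$
$p = -18321$ ($p = -13393 - 64 \left(1 - -76\right) = -13393 - 64 \left(1 + 76\right) = -13393 - 64 \cdot 77 = -13393 - 4928 = -18321$)
$32380 - p = 32380 - -18321 = 32380 + 18321 = 50701$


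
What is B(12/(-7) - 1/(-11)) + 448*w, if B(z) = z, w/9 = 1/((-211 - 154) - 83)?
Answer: -818/77 ≈ -10.623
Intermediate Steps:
w = -9/448 (w = 9/((-211 - 154) - 83) = 9/(-365 - 83) = 9/(-448) = 9*(-1/448) = -9/448 ≈ -0.020089)
B(12/(-7) - 1/(-11)) + 448*w = (12/(-7) - 1/(-11)) + 448*(-9/448) = (12*(-1/7) - 1*(-1/11)) - 9 = (-12/7 + 1/11) - 9 = -125/77 - 9 = -818/77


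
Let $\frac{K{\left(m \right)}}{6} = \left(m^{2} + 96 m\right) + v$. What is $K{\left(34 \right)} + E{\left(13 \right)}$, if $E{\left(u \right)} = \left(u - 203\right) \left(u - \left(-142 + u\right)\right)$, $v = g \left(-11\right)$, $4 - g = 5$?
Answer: $-394$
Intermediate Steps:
$g = -1$ ($g = 4 - 5 = -1$)
$v = 11$ ($v = \left(-1\right) \left(-11\right) = 11$)
$E{\left(u \right)} = -28826 + 142 u$ ($E{\left(u \right)} = \left(-203 + u\right) 142 = -28826 + 142 u$)
$K{\left(m \right)} = 66 + 6 m^{2} + 576 m$ ($K{\left(m \right)} = 6 \left(\left(m^{2} + 96 m\right) + 11\right) = 6 \left(11 + m^{2} + 96 m\right) = 66 + 6 m^{2} + 576 m$)
$K{\left(34 \right)} + E{\left(13 \right)} = \left(66 + 6 \cdot 34^{2} + 576 \cdot 34\right) + \left(-28826 + 142 \cdot 13\right) = \left(66 + 6 \cdot 1156 + 19584\right) + \left(-28826 + 1846\right) = \left(66 + 6936 + 19584\right) - 26980 = 26586 - 26980 = -394$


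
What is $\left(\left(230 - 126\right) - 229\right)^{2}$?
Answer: $15625$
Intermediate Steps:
$\left(\left(230 - 126\right) - 229\right)^{2} = \left(104 - 229\right)^{2} = \left(-125\right)^{2} = 15625$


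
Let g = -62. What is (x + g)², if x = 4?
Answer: 3364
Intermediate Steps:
(x + g)² = (4 - 62)² = (-58)² = 3364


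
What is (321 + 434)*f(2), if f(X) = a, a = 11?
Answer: 8305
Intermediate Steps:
f(X) = 11
(321 + 434)*f(2) = (321 + 434)*11 = 755*11 = 8305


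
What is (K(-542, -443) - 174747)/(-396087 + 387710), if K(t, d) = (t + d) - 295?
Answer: 176027/8377 ≈ 21.013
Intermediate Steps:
K(t, d) = -295 + d + t (K(t, d) = (d + t) - 295 = -295 + d + t)
(K(-542, -443) - 174747)/(-396087 + 387710) = ((-295 - 443 - 542) - 174747)/(-396087 + 387710) = (-1280 - 174747)/(-8377) = -176027*(-1/8377) = 176027/8377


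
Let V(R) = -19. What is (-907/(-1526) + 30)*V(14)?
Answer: -887053/1526 ≈ -581.29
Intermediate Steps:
(-907/(-1526) + 30)*V(14) = (-907/(-1526) + 30)*(-19) = (-907*(-1/1526) + 30)*(-19) = (907/1526 + 30)*(-19) = (46687/1526)*(-19) = -887053/1526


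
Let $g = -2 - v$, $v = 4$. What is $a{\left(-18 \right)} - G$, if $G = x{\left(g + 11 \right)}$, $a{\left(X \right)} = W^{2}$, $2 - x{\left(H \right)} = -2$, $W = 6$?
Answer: $32$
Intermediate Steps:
$g = -6$ ($g = -2 - 4 = -6$)
$x{\left(H \right)} = 4$ ($x{\left(H \right)} = 2 - -2 = 2 + 2 = 4$)
$a{\left(X \right)} = 36$ ($a{\left(X \right)} = 6^{2} = 36$)
$G = 4$
$a{\left(-18 \right)} - G = 36 - 4 = 32$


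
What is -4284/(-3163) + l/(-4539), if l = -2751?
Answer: 9382163/4785619 ≈ 1.9605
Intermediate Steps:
-4284/(-3163) + l/(-4539) = -4284/(-3163) - 2751/(-4539) = -4284*(-1/3163) - 2751*(-1/4539) = 4284/3163 + 917/1513 = 9382163/4785619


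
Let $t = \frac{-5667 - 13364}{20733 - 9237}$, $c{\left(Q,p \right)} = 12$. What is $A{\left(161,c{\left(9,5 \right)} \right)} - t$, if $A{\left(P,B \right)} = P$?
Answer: $\frac{1869887}{11496} \approx 162.66$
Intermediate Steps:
$t = - \frac{19031}{11496} \approx -1.6554$
$A{\left(161,c{\left(9,5 \right)} \right)} - t = 161 - - \frac{19031}{11496} = 161 + \frac{19031}{11496} = \frac{1869887}{11496}$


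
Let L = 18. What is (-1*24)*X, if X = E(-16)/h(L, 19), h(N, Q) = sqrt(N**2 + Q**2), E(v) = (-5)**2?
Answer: -120*sqrt(685)/137 ≈ -22.925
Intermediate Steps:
E(v) = 25
X = 5*sqrt(685)/137 (X = 25/(sqrt(18**2 + 19**2)) = 25/(sqrt(324 + 361)) = 25/(sqrt(685)) = 25*(sqrt(685)/685) = 5*sqrt(685)/137 ≈ 0.95520)
(-1*24)*X = (-1*24)*(5*sqrt(685)/137) = -120*sqrt(685)/137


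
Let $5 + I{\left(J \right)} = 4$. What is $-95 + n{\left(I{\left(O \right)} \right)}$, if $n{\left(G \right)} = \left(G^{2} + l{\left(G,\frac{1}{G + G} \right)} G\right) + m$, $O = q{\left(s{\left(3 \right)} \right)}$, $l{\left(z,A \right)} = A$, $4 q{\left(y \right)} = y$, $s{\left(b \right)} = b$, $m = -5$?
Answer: $- \frac{197}{2} \approx -98.5$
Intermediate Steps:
$q{\left(y \right)} = \frac{y}{4}$
$O = \frac{3}{4}$ ($O = \frac{1}{4} \cdot 3 = \frac{3}{4} \approx 0.75$)
$I{\left(J \right)} = -1$ ($I{\left(J \right)} = -5 + 4 = -1$)
$n{\left(G \right)} = - \frac{9}{2} + G^{2}$ ($n{\left(G \right)} = \left(G^{2} + \frac{G}{G + G}\right) - 5 = \left(G^{2} + \frac{G}{2 G}\right) - 5 = \left(G^{2} + \frac{1}{2 G} G\right) - 5 = \left(G^{2} + \frac{1}{2}\right) - 5 = \left(\frac{1}{2} + G^{2}\right) - 5 = - \frac{9}{2} + G^{2}$)
$-95 + n{\left(I{\left(O \right)} \right)} = -95 - \left(\frac{9}{2} - \left(-1\right)^{2}\right) = -95 + \left(- \frac{9}{2} + 1\right) = -95 - \frac{7}{2} = - \frac{197}{2}$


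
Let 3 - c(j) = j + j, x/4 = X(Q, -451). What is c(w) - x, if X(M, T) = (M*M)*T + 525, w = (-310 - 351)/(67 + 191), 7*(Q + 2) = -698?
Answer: 117960757156/6321 ≈ 1.8662e+7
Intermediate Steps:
Q = -712/7 (Q = -2 + (⅐)*(-698) = -2 - 698/7 = -712/7 ≈ -101.71)
w = -661/258 ≈ -2.5620
X(M, T) = 525 + T*M² (X(M, T) = M²*T + 525 = T*M² + 525 = 525 + T*M²)
x = -914424076/49 (x = 4*(525 - 451*(-712/7)²) = 4*(525 - 451*506944/49) = 4*(525 - 228631744/49) = 4*(-228606019/49) = -914424076/49 ≈ -1.8662e+7)
c(j) = 3 - 2*j (c(j) = 3 - (j + j) = 3 - 2*j)
c(w) - x = (3 - 2*(-661/258)) - 1*(-914424076/49) = (3 + 661/129) + 914424076/49 = 1048/129 + 914424076/49 = 117960757156/6321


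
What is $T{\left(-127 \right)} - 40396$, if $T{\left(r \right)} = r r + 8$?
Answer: $-24259$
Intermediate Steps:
$T{\left(r \right)} = 8 + r^{2}$ ($T{\left(r \right)} = r^{2} + 8 = 8 + r^{2}$)
$T{\left(-127 \right)} - 40396 = \left(8 + \left(-127\right)^{2}\right) - 40396 = \left(8 + 16129\right) - 40396 = 16137 - 40396 = -24259$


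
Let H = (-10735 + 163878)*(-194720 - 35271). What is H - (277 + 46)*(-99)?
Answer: -35221479736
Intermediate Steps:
H = -35221511713 (H = 153143*(-229991) = -35221511713)
H - (277 + 46)*(-99) = -35221511713 - (277 + 46)*(-99) = -35221511713 - 323*(-99) = -35221511713 - 1*(-31977) = -35221511713 + 31977 = -35221479736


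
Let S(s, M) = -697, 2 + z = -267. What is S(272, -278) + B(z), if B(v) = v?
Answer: -966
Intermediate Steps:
z = -269 (z = -2 - 267 = -269)
S(272, -278) + B(z) = -697 - 269 = -966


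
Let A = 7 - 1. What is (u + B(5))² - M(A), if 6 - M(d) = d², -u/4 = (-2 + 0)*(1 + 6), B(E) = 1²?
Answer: 3279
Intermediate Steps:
B(E) = 1
A = 6
u = 56 (u = -4*(-2 + 0)*(1 + 6) = -(-8)*7 = -4*(-14) = 56)
M(d) = 6 - d²
(u + B(5))² - M(A) = (56 + 1)² - (6 - 1*6²) = 57² - (6 - 1*36) = 3249 - (6 - 36) = 3249 - 1*(-30) = 3249 + 30 = 3279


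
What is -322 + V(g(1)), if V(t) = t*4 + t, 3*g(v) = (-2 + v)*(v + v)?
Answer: -976/3 ≈ -325.33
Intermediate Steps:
g(v) = 2*v*(-2 + v)/3 (g(v) = ((-2 + v)*(v + v))/3 = ((-2 + v)*(2*v))/3 = (2*v*(-2 + v))/3 = 2*v*(-2 + v)/3)
V(t) = 5*t (V(t) = 4*t + t = 5*t)
-322 + V(g(1)) = -322 + 5*((⅔)*1*(-2 + 1)) = -322 + 5*((⅔)*1*(-1)) = -322 + 5*(-⅔) = -322 - 10/3 = -976/3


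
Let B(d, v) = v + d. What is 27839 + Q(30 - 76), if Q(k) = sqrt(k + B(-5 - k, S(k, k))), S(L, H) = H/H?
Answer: 27839 + 2*I ≈ 27839.0 + 2.0*I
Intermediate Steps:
S(L, H) = 1
B(d, v) = d + v
Q(k) = 2*I (Q(k) = sqrt(k + ((-5 - k) + 1)) = sqrt(k + (-4 - k)) = sqrt(-4) = 2*I)
27839 + Q(30 - 76) = 27839 + 2*I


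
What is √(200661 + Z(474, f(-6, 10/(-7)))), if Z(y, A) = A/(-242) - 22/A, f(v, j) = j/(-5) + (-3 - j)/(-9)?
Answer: √36011355023462/13398 ≈ 447.90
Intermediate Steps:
f(v, j) = ⅓ - 4*j/45 (f(v, j) = j*(-⅕) + (-3 - j)*(-⅑) = -j/5 + (⅓ + j/9) = ⅓ - 4*j/45)
Z(y, A) = -22/A - A/242 (Z(y, A) = A*(-1/242) - 22/A = -A/242 - 22/A = -22/A - A/242)
√(200661 + Z(474, f(-6, 10/(-7)))) = √(200661 + (-22/(⅓ - 8/(9*(-7))) - (⅓ - 8/(9*(-7)))/242)) = √(200661 + (-22/(⅓ - 8*(-1)/(9*7)) - (⅓ - 8*(-1)/(9*7))/242)) = √(200661 + (-22/(⅓ - 4/45*(-10/7)) - (⅓ - 4/45*(-10/7))/242)) = √(200661 + (-22/(⅓ + 8/63) - (⅓ + 8/63)/242)) = √(200661 + (-22/29/63 - 1/242*29/63)) = √(200661 + (-22*63/29 - 29/15246)) = √(200661 + (-1386/29 - 29/15246)) = √(200661 - 21131797/442134) = √(88697918777/442134) = √36011355023462/13398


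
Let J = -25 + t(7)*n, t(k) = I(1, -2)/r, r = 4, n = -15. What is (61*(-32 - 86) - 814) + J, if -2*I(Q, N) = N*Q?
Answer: -32163/4 ≈ -8040.8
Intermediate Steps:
I(Q, N) = -N*Q/2
t(k) = ¼ (t(k) = -½*(-2)*1/4 = 1*(¼) = ¼)
J = -115/4 (J = -25 + (¼)*(-15) = -25 - 15/4 = -115/4 ≈ -28.750)
(61*(-32 - 86) - 814) + J = (61*(-32 - 86) - 814) - 115/4 = (61*(-118) - 814) - 115/4 = (-7198 - 814) - 115/4 = -8012 - 115/4 = -32163/4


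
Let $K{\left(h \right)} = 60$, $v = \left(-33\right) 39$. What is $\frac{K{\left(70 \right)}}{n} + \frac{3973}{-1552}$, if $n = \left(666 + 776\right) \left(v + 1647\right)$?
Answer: $- \frac{8593211}{3356976} \approx -2.5598$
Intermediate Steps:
$v = -1287$
$n = 519120$ ($n = \left(666 + 776\right) \left(-1287 + 1647\right) = 1442 \cdot 360 = 519120$)
$\frac{K{\left(70 \right)}}{n} + \frac{3973}{-1552} = \frac{60}{519120} + \frac{3973}{-1552} = 60 \cdot \frac{1}{519120} + 3973 \left(- \frac{1}{1552}\right) = \frac{1}{8652} - \frac{3973}{1552} = - \frac{8593211}{3356976}$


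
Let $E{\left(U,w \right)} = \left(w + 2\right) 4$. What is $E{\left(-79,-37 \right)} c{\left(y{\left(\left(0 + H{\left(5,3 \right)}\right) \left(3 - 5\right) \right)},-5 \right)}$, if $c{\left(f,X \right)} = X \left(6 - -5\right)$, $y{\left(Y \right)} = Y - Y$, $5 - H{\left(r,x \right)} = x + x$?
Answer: $7700$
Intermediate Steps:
$H{\left(r,x \right)} = 5 - 2 x$ ($H{\left(r,x \right)} = 5 - \left(x + x\right) = 5 - 2 x$)
$E{\left(U,w \right)} = 8 + 4 w$ ($E{\left(U,w \right)} = \left(2 + w\right) 4 = 8 + 4 w$)
$y{\left(Y \right)} = 0$
$c{\left(f,X \right)} = 11 X$ ($c{\left(f,X \right)} = X \left(6 + 5\right) = X 11 = 11 X$)
$E{\left(-79,-37 \right)} c{\left(y{\left(\left(0 + H{\left(5,3 \right)}\right) \left(3 - 5\right) \right)},-5 \right)} = \left(8 + 4 \left(-37\right)\right) 11 \left(-5\right) = \left(8 - 148\right) \left(-55\right) = \left(-140\right) \left(-55\right) = 7700$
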